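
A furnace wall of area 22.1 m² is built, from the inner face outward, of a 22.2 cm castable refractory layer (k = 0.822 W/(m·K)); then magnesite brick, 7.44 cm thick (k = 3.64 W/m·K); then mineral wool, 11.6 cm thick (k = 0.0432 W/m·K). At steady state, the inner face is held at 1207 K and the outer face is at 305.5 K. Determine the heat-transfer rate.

Q = 6700 W

Series thermal resistances, inner to outer:
  R_castable refractory = L/(kA) = 0.222/(0.822·22.1) = 0.01222 K/W
  R_magnesite brick = L/(kA) = 0.0744/(3.64·22.1) = 9.249×10^-4 K/W
  R_mineral wool = L/(kA) = 0.116/(0.0432·22.1) = 0.1215 K/W
ΣR = 0.01222 + 9.249×10^-4 + 0.1215 = 0.1346 K/W
Q = ΔT/ΣR = (1207 K − 305.5 K)/0.1346 = 6700 W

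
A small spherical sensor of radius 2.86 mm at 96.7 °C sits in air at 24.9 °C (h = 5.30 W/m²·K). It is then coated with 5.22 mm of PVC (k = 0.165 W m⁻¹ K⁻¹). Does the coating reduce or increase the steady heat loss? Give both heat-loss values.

Critical radius for a sphere: r_cr = 2k/h = 0.0623 m = 6.23 cm.
Outer radius after coating: r₂ = 0.00286 + 0.00522 = 0.00808 m.
Since r₁ < r_cr and r₂ ≤ r_cr, the coating moves toward the maximum at r_cr — heat loss rises.
Bare: R = 1/(4πr₁²h) = 1836 K/W; Q = 71.8/1836 = 0.0391 W.
Coated: R = R_cond + R_conv = 338.9 K/W; Q = 71.8/338.9 = 0.212 W.

increases: 0.0391 → 0.212 W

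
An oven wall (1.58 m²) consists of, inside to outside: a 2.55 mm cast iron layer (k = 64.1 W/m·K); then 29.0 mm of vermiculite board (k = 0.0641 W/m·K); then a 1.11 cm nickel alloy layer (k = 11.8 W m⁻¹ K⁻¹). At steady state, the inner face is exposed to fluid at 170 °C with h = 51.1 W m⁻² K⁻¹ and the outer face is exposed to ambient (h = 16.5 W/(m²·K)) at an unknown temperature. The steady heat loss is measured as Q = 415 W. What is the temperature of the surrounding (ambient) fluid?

Series resistances:
  R_conv,in = 1/(hA) = 1/(51.1·1.58) = 0.01239 K/W
  R_cast iron = L/(kA) = 0.00255/(64.1·1.58) = 2.518×10^-5 K/W
  R_vermiculite board = L/(kA) = 0.0290/(0.0641·1.58) = 0.2863 K/W
  R_nickel alloy = L/(kA) = 0.0111/(11.8·1.58) = 5.954×10^-4 K/W
  R_conv,out = 1/(hA) = 1/(16.5·1.58) = 0.03836 K/W
ΣR = 0.3377 K/W
ΔT = Q·ΣR = 415 × 0.3377 = 140.1 K
Heat flows outward, so T_out = T_in − ΔT = 170 − 140.1 = 29.9 °C

T_out = 29.9 °C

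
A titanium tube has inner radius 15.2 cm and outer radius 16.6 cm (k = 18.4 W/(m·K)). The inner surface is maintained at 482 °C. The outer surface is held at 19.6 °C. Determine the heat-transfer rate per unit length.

Q' = 2πk·ΔT/ln(r₂/r₁) = 2π × 18.4 × 462.4 / ln(0.166/0.152) = 6.07×10^5 W/m

Q' = 6.07×10^5 W/m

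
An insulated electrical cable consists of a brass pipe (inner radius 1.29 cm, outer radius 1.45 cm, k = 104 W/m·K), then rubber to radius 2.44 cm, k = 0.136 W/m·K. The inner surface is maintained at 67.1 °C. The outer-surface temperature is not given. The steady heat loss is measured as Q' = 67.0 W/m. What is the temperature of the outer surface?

Series resistances:
  R'_brass = ln(0.0145/0.0129)/(2πk) = 0.1169/(2π·104) = 1.789×10^-4 m·K/W
  R'_rubber = ln(0.0244/0.0145)/(2πk) = 0.5204/(2π·0.136) = 0.6090 m·K/W
ΣR = 0.6092 m·K/W
ΔT = Q'·ΣR = 67.0 × 0.6092 = 40.82 K
Heat flows outward, so T_out = T_in − ΔT = 67.1 − 40.82 = 26.3 °C

T_out = 26.3 °C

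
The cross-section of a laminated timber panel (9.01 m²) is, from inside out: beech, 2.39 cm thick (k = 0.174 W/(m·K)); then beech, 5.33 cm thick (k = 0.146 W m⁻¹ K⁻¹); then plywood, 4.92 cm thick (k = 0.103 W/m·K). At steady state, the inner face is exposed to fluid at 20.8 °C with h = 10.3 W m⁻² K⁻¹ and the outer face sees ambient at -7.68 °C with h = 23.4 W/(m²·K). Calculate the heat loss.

Resistance network (inner→outer):
  R_conv,in = 1/(hA) = 1/(10.3·9.01) = 0.01078 K/W
  R_beech = L/(kA) = 0.0239/(0.174·9.01) = 0.01524 K/W
  R_beech = L/(kA) = 0.0533/(0.146·9.01) = 0.04052 K/W
  R_plywood = L/(kA) = 0.0492/(0.103·9.01) = 0.05302 K/W
  R_conv,out = 1/(hA) = 1/(23.4·9.01) = 0.004743 K/W
ΣR = 0.01078 + 0.01524 + 0.04052 + 0.05302 + 0.004743 = 0.1243 K/W
Q = ΔT/ΣR = (20.8 °C − -7.68 °C)/0.1243 = 229 W

Q = 229 W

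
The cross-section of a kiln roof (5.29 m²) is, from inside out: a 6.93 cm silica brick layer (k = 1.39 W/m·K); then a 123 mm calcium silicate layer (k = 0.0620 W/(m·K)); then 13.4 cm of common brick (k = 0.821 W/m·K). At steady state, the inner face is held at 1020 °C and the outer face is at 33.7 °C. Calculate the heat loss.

Q = 2370 W

Resistance network (inner→outer):
  R_silica brick = L/(kA) = 0.0693/(1.39·5.29) = 0.009425 K/W
  R_calcium silicate = L/(kA) = 0.123/(0.0620·5.29) = 0.3750 K/W
  R_common brick = L/(kA) = 0.134/(0.821·5.29) = 0.03085 K/W
ΣR = 0.009425 + 0.3750 + 0.03085 = 0.4153 K/W
Q = ΔT/ΣR = (1020 °C − 33.7 °C)/0.4153 = 2370 W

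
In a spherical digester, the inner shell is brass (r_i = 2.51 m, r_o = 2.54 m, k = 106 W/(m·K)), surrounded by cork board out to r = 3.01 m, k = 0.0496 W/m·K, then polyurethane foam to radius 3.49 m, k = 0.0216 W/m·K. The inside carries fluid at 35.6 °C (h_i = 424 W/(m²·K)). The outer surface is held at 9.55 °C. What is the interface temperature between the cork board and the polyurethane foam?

Series thermal resistances, inner to outer:
  R_conv,in = 1/(4πr²h) = 1/(4π·2.51²·424) = 2.979×10^-5 K/W
  R_brass = (1/2.51 − 1/2.54)/(4πk) = 0.004706/(4π·106) = 3.533×10^-6 K/W
  R_cork board = (1/2.54 − 1/3.01)/(4πk) = 0.06147/(4π·0.0496) = 0.09863 K/W
  R_polyurethane foam = (1/3.01 − 1/3.49)/(4πk) = 0.04569/(4π·0.0216) = 0.1683 K/W
ΣR = 2.979×10^-5 + 3.533×10^-6 + 0.09863 + 0.1683 = 0.2670 K/W
Q = ΔT/ΣR = (35.6 °C − 9.55 °C)/0.2670 = 97.57 W
From the inner boundary to the cork board/polyurethane foam interface, ΣR_partial = 0.09866 K/W.
T_interface = T_in − Q·ΣR_partial = 35.6 °C − (97.57)(0.09866) = 26.0 °C

T = 26.0 °C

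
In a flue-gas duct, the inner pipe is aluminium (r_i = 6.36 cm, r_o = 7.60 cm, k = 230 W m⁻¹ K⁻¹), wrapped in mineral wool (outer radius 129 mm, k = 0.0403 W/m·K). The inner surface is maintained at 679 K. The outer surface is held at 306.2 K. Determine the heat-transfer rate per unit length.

Treat each layer as a resistance in series:
  R'_aluminium = ln(0.0760/0.0636)/(2πk) = 0.1781/(2π·230) = 1.233×10^-4 m·K/W
  R'_mineral wool = ln(0.129/0.0760)/(2πk) = 0.5291/(2π·0.0403) = 2.089 m·K/W
ΣR = 1.233×10^-4 + 2.089 = 2.089 m·K/W
Q' = ΔT/ΣR = (679 K − 306.2 K)/2.089 = 178 W/m

Q' = 178 W/m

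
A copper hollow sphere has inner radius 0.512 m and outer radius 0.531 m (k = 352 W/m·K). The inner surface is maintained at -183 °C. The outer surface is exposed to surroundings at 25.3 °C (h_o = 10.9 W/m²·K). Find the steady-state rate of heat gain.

Series thermal resistances, inner to outer:
  R_copper = (1/0.512 − 1/0.531)/(4πk) = 0.06989/(4π·352) = 1.580×10^-5 K/W
  R_conv,out = 1/(4πr²h) = 1/(4π·0.531²·10.9) = 0.02589 K/W
ΣR = 1.580×10^-5 + 0.02589 = 0.02591 K/W
Q = ΔT/ΣR = (-183 °C − 25.3 °C)/0.02591 = -8040 W
(Negative Q ⇒ heat flows inward; heat gain = 8040 W.)

Q = 8.04 kW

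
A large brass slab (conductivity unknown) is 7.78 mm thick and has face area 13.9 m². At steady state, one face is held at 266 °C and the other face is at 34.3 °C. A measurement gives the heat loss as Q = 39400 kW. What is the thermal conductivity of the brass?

k = 95.2 W/m·K

ΣR = ΔT/Q = |266 − 34.3|/3.94×10^7 = 5.881×10^-6 K/W
L/(kA) = 5.881×10^-6 ⇒ k = 0.00778/(5.881×10^-6·13.9) = 95.2 W/m·K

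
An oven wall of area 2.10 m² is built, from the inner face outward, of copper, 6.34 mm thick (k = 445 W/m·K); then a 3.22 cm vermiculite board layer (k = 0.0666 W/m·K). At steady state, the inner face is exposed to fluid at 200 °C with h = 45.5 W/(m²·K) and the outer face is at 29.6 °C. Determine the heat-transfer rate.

Treat each layer as a resistance in series:
  R_conv,in = 1/(hA) = 1/(45.5·2.10) = 0.01047 K/W
  R_copper = L/(kA) = 0.00634/(445·2.10) = 6.784×10^-6 K/W
  R_vermiculite board = L/(kA) = 0.0322/(0.0666·2.10) = 0.2302 K/W
ΣR = 0.01047 + 6.784×10^-6 + 0.2302 = 0.2407 K/W
Q = ΔT/ΣR = (200 °C − 29.6 °C)/0.2407 = 708 W

Q = 708 W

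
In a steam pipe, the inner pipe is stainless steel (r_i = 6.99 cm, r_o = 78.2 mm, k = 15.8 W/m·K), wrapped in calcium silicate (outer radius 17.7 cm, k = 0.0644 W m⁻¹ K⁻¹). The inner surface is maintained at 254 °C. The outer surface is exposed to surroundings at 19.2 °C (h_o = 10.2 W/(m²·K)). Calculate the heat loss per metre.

Resistance network (inner→outer):
  R'_stainless steel = ln(0.0782/0.0699)/(2πk) = 0.1122/(2π·15.8) = 0.001130 m·K/W
  R'_calcium silicate = ln(0.177/0.0782)/(2πk) = 0.8169/(2π·0.0644) = 2.019 m·K/W
  R'_conv,out = 1/(2πr h) = 1/(2π·0.177·10.2) = 0.08815 m·K/W
ΣR = 0.001130 + 2.019 + 0.08815 = 2.108 m·K/W
Q' = ΔT/ΣR = (254 °C − 19.2 °C)/2.108 = 111 W/m

Q' = 111 W/m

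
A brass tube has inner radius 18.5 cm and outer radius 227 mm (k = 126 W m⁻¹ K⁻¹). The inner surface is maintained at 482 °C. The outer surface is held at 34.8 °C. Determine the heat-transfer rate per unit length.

Q' = 1730 kW/m

Q' = 2πk·ΔT/ln(r₂/r₁) = 2π × 126 × 447.2 / ln(0.227/0.185) = 1.73×10^6 W/m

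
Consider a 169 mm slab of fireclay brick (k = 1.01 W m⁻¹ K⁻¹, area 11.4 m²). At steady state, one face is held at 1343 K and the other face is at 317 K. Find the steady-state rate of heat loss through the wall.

Q = 69900 W

Q = kA·ΔT/L = 1.01 × 11.4 × |1343 K − 317 K| / 0.169 = 69900 W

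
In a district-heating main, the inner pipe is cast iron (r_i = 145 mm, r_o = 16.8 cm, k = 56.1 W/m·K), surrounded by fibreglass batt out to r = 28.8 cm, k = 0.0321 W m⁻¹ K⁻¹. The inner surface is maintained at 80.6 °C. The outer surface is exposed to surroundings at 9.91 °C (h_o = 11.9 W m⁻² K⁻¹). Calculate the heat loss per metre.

Q' = 26.0 W/m

Resistance network (inner→outer):
  R'_cast iron = ln(0.168/0.145)/(2πk) = 0.1472/(2π·56.1) = 4.177×10^-4 m·K/W
  R'_fibreglass batt = ln(0.288/0.168)/(2πk) = 0.5390/(2π·0.0321) = 2.672 m·K/W
  R'_conv,out = 1/(2πr h) = 1/(2π·0.288·11.9) = 0.04644 m·K/W
ΣR = 4.177×10^-4 + 2.672 + 0.04644 = 2.719 m·K/W
Q' = ΔT/ΣR = (80.6 °C − 9.91 °C)/2.719 = 26.0 W/m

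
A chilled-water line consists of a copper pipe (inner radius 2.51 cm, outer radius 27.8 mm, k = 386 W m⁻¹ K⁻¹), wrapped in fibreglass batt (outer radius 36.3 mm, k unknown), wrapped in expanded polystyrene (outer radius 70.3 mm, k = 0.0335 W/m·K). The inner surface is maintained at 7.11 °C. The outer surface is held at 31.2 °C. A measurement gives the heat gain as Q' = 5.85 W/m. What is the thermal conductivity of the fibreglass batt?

ΣR = ΔT/Q' = |7.11 − 31.2|/5.85 = 4.118 m·K/W
Known resistances:
  R'_copper = ln(0.0278/0.0251)/(2πk) = 0.1022/(2π·386) = 4.213×10^-5 m·K/W
  R'_expanded polystyrene = ln(0.0703/0.0363)/(2πk) = 0.6610/(2π·0.0335) = 3.140 m·K/W
R_fibreglass batt = ΣR − ΣR_known = 4.118 − 3.140 = 0.9780 m·K/W
ln(r₂/r₁)/(2πk) = 0.9780 ⇒ k = 0.2668/(2π·0.9780) = 0.0434 W/m·K

k = 0.0434 W/m·K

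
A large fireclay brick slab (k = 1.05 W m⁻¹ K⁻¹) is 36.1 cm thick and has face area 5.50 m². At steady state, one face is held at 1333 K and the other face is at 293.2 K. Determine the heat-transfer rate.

Q = 16600 W

Q = kA·ΔT/L = 1.05 × 5.50 × |1333 K − 293.2 K| / 0.361 = 16600 W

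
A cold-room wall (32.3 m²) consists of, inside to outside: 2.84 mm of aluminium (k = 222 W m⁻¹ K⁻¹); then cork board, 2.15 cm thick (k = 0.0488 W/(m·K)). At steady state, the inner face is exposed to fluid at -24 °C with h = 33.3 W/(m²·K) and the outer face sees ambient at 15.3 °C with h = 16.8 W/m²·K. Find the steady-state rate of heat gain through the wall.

Treat each layer as a resistance in series:
  R_conv,in = 1/(hA) = 1/(33.3·32.3) = 9.297×10^-4 K/W
  R_aluminium = L/(kA) = 0.00284/(222·32.3) = 3.961×10^-7 K/W
  R_cork board = L/(kA) = 0.0215/(0.0488·32.3) = 0.01364 K/W
  R_conv,out = 1/(hA) = 1/(16.8·32.3) = 0.001843 K/W
ΣR = 9.297×10^-4 + 3.961×10^-7 + 0.01364 + 0.001843 = 0.01641 K/W
Q = ΔT/ΣR = (-24 °C − 15.3 °C)/0.01641 = -2390 W
(Negative Q ⇒ heat flows inward; heat gain = 2390 W.)

Q = 2390 W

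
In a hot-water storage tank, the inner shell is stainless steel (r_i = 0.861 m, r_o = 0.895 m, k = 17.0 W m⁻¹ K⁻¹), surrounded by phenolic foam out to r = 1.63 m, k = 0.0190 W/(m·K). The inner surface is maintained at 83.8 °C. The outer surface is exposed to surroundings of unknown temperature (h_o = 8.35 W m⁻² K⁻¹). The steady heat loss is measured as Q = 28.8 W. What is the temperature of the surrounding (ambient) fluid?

Series resistances:
  R_stainless steel = (1/0.861 − 1/0.895)/(4πk) = 0.04412/(4π·17.0) = 2.065×10^-4 K/W
  R_phenolic foam = (1/0.895 − 1/1.63)/(4πk) = 0.5038/(4π·0.0190) = 2.110 K/W
  R_conv,out = 1/(4πr²h) = 1/(4π·1.63²·8.35) = 0.003587 K/W
ΣR = 2.114 K/W
ΔT = Q·ΣR = 28.8 × 2.114 = 60.88 K
Heat flows outward, so T_out = T_in − ΔT = 83.8 − 60.88 = 22.9 °C

T_out = 22.9 °C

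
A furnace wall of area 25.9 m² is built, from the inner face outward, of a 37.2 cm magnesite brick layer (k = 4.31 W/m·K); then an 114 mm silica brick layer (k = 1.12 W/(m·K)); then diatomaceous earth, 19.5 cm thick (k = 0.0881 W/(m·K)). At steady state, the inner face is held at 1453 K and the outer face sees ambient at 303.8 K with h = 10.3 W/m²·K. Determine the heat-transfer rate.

Q = 11.9 kW

Resistance network (inner→outer):
  R_magnesite brick = L/(kA) = 0.372/(4.31·25.9) = 0.003332 K/W
  R_silica brick = L/(kA) = 0.114/(1.12·25.9) = 0.003930 K/W
  R_diatomaceous earth = L/(kA) = 0.195/(0.0881·25.9) = 0.08546 K/W
  R_conv,out = 1/(hA) = 1/(10.3·25.9) = 0.003749 K/W
ΣR = 0.003332 + 0.003930 + 0.08546 + 0.003749 = 0.09647 K/W
Q = ΔT/ΣR = (1453 K − 303.8 K)/0.09647 = 11900 W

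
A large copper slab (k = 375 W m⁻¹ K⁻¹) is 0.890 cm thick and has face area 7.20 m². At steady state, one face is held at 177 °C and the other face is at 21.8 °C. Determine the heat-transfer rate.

Q = kA·ΔT/L = 375 × 7.20 × |177 °C − 21.8 °C| / 0.00890 = 4.71×10^7 W

Q = 4.71×10^7 W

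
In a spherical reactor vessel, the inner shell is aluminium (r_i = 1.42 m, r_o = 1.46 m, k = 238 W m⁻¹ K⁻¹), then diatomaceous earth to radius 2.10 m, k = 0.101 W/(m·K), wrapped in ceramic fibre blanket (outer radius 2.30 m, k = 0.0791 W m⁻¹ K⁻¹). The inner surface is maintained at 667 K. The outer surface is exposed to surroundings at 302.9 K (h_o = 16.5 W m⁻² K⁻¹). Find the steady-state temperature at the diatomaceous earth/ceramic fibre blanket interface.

Treat each layer as a resistance in series:
  R_aluminium = (1/1.42 − 1/1.46)/(4πk) = 0.01929/(4π·238) = 6.451×10^-6 K/W
  R_diatomaceous earth = (1/1.46 − 1/2.10)/(4πk) = 0.2087/(4π·0.101) = 0.1645 K/W
  R_ceramic fibre blanket = (1/2.10 − 1/2.30)/(4πk) = 0.04141/(4π·0.0791) = 0.04166 K/W
  R_conv,out = 1/(4πr²h) = 1/(4π·2.30²·16.5) = 9.117×10^-4 K/W
ΣR = 6.451×10^-6 + 0.1645 + 0.04166 + 9.117×10^-4 = 0.2071 K/W
Q = ΔT/ΣR = (667 K − 302.9 K)/0.2071 = 1758 W
From the inner boundary to the diatomaceous earth/ceramic fibre blanket interface, ΣR_partial = 0.1645 K/W.
T_interface = T_in − Q·ΣR_partial = 667 K − (1758)(0.1645) = 378 K

T = 378 K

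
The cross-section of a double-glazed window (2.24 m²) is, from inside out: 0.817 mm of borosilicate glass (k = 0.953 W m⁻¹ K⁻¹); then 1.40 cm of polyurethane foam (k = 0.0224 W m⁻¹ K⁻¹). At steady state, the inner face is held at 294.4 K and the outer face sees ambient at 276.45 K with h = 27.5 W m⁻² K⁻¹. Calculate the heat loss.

Q = 60.7 W

Series thermal resistances, inner to outer:
  R_borosilicate glass = L/(kA) = 8.17×10^-4/(0.953·2.24) = 3.827×10^-4 K/W
  R_polyurethane foam = L/(kA) = 0.0140/(0.0224·2.24) = 0.2790 K/W
  R_conv,out = 1/(hA) = 1/(27.5·2.24) = 0.01623 K/W
ΣR = 3.827×10^-4 + 0.2790 + 0.01623 = 0.2956 K/W
Q = ΔT/ΣR = (294.4 K − 276.45 K)/0.2956 = 60.7 W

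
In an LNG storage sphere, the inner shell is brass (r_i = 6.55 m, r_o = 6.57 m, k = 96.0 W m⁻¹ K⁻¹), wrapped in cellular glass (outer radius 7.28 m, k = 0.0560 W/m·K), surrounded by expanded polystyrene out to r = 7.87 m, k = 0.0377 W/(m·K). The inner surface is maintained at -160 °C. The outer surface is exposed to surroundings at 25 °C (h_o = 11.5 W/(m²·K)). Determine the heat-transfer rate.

Series thermal resistances, inner to outer:
  R_brass = (1/6.55 − 1/6.57)/(4πk) = 4.648×10^-4/(4π·96.0) = 3.852×10^-7 K/W
  R_cellular glass = (1/6.57 − 1/7.28)/(4πk) = 0.01484/(4π·0.0560) = 0.02109 K/W
  R_expanded polystyrene = (1/7.28 − 1/7.87)/(4πk) = 0.01030/(4π·0.0377) = 0.02174 K/W
  R_conv,out = 1/(4πr²h) = 1/(4π·7.87²·11.5) = 1.117×10^-4 K/W
ΣR = 3.852×10^-7 + 0.02109 + 0.02174 + 1.117×10^-4 = 0.04294 K/W
Q = ΔT/ΣR = (-160 °C − 25 °C)/0.04294 = -4310 W
(Negative Q ⇒ heat flows inward; heat gain = 4310 W.)

Q = 4310 W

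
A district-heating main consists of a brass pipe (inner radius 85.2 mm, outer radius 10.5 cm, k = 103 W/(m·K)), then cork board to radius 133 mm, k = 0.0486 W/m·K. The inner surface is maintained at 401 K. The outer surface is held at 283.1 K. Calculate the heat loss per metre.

Series thermal resistances, inner to outer:
  R'_brass = ln(0.105/0.0852)/(2πk) = 0.2090/(2π·103) = 3.229×10^-4 m·K/W
  R'_cork board = ln(0.133/0.105)/(2πk) = 0.2364/(2π·0.0486) = 0.7741 m·K/W
ΣR = 3.229×10^-4 + 0.7741 = 0.7744 m·K/W
Q' = ΔT/ΣR = (401 K − 283.1 K)/0.7744 = 152 W/m

Q' = 152 W/m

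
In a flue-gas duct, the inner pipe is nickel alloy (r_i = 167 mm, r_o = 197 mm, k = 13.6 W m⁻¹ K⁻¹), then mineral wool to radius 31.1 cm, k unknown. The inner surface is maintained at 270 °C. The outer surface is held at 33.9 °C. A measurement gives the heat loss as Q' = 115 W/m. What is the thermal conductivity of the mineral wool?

ΣR = ΔT/Q' = |270 − 33.9|/115 = 2.053 m·K/W
Known resistances:
  R'_nickel alloy = ln(0.197/0.167)/(2πk) = 0.1652/(2π·13.6) = 0.001933 m·K/W
R_mineral wool = ΣR − ΣR_known = 2.053 − 0.001933 = 2.051 m·K/W
ln(r₂/r₁)/(2πk) = 2.051 ⇒ k = 0.4566/(2π·2.051) = 0.0354 W/m·K

k = 0.0354 W/m·K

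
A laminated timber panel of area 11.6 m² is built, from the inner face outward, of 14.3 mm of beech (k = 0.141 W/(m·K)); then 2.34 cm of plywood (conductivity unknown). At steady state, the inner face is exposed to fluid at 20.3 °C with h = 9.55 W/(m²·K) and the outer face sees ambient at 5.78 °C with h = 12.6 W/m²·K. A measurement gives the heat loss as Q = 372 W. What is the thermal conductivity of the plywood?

k = 0.140 W/m·K

ΣR = ΔT/Q = |20.3 − 5.78|/372 = 0.03903 K/W
Known resistances:
  R_conv,in = 1/(hA) = 1/(9.55·11.6) = 0.009027 K/W
  R_beech = L/(kA) = 0.0143/(0.141·11.6) = 0.008743 K/W
  R_conv,out = 1/(hA) = 1/(12.6·11.6) = 0.006842 K/W
R_plywood = ΣR − ΣR_known = 0.03903 − 0.02461 = 0.01442 K/W
L/(kA) = 0.01442 ⇒ k = 0.0234/(0.01442·11.6) = 0.140 W/m·K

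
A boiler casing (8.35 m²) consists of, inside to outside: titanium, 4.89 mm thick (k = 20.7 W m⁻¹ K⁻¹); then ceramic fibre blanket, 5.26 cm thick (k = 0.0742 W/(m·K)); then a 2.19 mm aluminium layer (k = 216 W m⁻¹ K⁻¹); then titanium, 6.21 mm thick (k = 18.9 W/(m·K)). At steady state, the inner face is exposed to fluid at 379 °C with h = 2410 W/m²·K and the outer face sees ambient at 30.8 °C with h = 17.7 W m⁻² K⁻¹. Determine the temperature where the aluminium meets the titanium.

Series thermal resistances, inner to outer:
  R_conv,in = 1/(hA) = 1/(2410·8.35) = 4.969×10^-5 K/W
  R_titanium = L/(kA) = 0.00489/(20.7·8.35) = 2.829×10^-5 K/W
  R_ceramic fibre blanket = L/(kA) = 0.0526/(0.0742·8.35) = 0.08490 K/W
  R_aluminium = L/(kA) = 0.00219/(216·8.35) = 1.214×10^-6 K/W
  R_titanium = L/(kA) = 0.00621/(18.9·8.35) = 3.935×10^-5 K/W
  R_conv,out = 1/(hA) = 1/(17.7·8.35) = 0.006766 K/W
ΣR = 4.969×10^-5 + 2.829×10^-5 + 0.08490 + 1.214×10^-6 + 3.935×10^-5 + 0.006766 = 0.09178 K/W
Q = ΔT/ΣR = (379 °C − 30.8 °C)/0.09178 = 3794 W
From the inner boundary to the aluminium/titanium interface, ΣR_partial = 0.08498 K/W.
T_interface = T_in − Q·ΣR_partial = 379 °C − (3794)(0.08498) = 56.6 °C

T = 56.6 °C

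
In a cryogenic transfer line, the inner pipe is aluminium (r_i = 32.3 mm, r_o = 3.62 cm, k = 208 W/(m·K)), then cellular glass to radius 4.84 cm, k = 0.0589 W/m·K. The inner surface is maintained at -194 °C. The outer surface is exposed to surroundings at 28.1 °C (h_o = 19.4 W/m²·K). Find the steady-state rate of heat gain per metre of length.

Treat each layer as a resistance in series:
  R'_aluminium = ln(0.0362/0.0323)/(2πk) = 0.1140/(2π·208) = 8.722×10^-5 m·K/W
  R'_cellular glass = ln(0.0484/0.0362)/(2πk) = 0.2904/(2π·0.0589) = 0.7848 m·K/W
  R'_conv,out = 1/(2πr h) = 1/(2π·0.0484·19.4) = 0.1695 m·K/W
ΣR = 8.722×10^-5 + 0.7848 + 0.1695 = 0.9544 m·K/W
Q' = ΔT/ΣR = (-194 °C − 28.1 °C)/0.9544 = -233 W/m
(Negative Q' ⇒ heat flows inward; heat gain = 233 W/m.)

Q' = 233 W/m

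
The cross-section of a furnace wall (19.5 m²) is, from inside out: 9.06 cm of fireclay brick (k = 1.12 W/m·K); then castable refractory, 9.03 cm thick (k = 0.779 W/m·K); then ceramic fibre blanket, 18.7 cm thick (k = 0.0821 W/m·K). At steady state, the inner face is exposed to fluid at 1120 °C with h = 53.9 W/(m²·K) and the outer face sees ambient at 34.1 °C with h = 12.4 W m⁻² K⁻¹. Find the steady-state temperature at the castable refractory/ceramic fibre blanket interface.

Treat each layer as a resistance in series:
  R_conv,in = 1/(hA) = 1/(53.9·19.5) = 9.514×10^-4 K/W
  R_fireclay brick = L/(kA) = 0.0906/(1.12·19.5) = 0.004148 K/W
  R_castable refractory = L/(kA) = 0.0903/(0.779·19.5) = 0.005945 K/W
  R_ceramic fibre blanket = L/(kA) = 0.187/(0.0821·19.5) = 0.1168 K/W
  R_conv,out = 1/(hA) = 1/(12.4·19.5) = 0.004136 K/W
ΣR = 9.514×10^-4 + 0.004148 + 0.005945 + 0.1168 + 0.004136 = 0.1320 K/W
Q = ΔT/ΣR = (1120 °C − 34.1 °C)/0.1320 = 8227 W
From the inner boundary to the castable refractory/ceramic fibre blanket interface, ΣR_partial = 0.01104 K/W.
T_interface = T_in − Q·ΣR_partial = 1120 °C − (8227)(0.01104) = 1029 °C

T = 1029 °C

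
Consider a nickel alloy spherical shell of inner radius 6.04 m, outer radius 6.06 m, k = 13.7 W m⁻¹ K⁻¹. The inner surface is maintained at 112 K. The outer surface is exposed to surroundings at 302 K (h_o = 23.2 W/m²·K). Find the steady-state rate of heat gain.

Series thermal resistances, inner to outer:
  R_nickel alloy = (1/6.04 − 1/6.06)/(4πk) = 5.464×10^-4/(4π·13.7) = 3.174×10^-6 K/W
  R_conv,out = 1/(4πr²h) = 1/(4π·6.06²·23.2) = 9.340×10^-5 K/W
ΣR = 3.174×10^-6 + 9.340×10^-5 = 9.657×10^-5 K/W
Q = ΔT/ΣR = (112 K − 302 K)/9.657×10^-5 = -1.97×10^6 W
(Negative Q ⇒ heat flows inward; heat gain = 1.97×10^6 W.)

Q = 1.97×10^6 W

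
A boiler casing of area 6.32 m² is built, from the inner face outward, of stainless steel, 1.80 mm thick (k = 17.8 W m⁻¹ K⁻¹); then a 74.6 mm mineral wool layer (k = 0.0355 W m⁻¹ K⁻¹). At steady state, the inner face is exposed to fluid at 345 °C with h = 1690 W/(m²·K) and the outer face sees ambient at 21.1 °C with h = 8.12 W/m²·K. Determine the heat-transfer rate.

Q = 920 W

Treat each layer as a resistance in series:
  R_conv,in = 1/(hA) = 1/(1690·6.32) = 9.363×10^-5 K/W
  R_stainless steel = L/(kA) = 0.00180/(17.8·6.32) = 1.600×10^-5 K/W
  R_mineral wool = L/(kA) = 0.0746/(0.0355·6.32) = 0.3325 K/W
  R_conv,out = 1/(hA) = 1/(8.12·6.32) = 0.01949 K/W
ΣR = 9.363×10^-5 + 1.600×10^-5 + 0.3325 + 0.01949 = 0.3521 K/W
Q = ΔT/ΣR = (345 °C − 21.1 °C)/0.3521 = 920 W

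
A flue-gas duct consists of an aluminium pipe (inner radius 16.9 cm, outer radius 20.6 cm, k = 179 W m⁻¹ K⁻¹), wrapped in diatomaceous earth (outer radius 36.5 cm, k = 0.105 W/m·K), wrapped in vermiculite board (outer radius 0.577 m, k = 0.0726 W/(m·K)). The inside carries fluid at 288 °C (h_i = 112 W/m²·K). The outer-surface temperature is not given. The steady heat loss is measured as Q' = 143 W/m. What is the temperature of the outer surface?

Series resistances:
  R'_conv,in = 1/(2πr h) = 1/(2π·0.169·112) = 0.008408 m·K/W
  R'_aluminium = ln(0.206/0.169)/(2πk) = 0.1980/(2π·179) = 1.760×10^-4 m·K/W
  R'_diatomaceous earth = ln(0.365/0.206)/(2πk) = 0.5720/(2π·0.105) = 0.8670 m·K/W
  R'_vermiculite board = ln(0.577/0.365)/(2πk) = 0.4579/(2π·0.0726) = 1.004 m·K/W
ΣR = 1.880 m·K/W
ΔT = Q'·ΣR = 143 × 1.880 = 268.8 K
Heat flows outward, so T_out = T_in − ΔT = 288 − 268.8 = 19.2 °C

T_out = 19.2 °C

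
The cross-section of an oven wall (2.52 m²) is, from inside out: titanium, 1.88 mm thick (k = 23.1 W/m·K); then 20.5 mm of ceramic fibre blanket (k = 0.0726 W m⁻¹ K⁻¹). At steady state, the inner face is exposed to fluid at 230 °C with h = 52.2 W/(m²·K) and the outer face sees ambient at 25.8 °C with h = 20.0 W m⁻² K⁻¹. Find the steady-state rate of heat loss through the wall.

Treat each layer as a resistance in series:
  R_conv,in = 1/(hA) = 1/(52.2·2.52) = 0.007602 K/W
  R_titanium = L/(kA) = 0.00188/(23.1·2.52) = 3.230×10^-5 K/W
  R_ceramic fibre blanket = L/(kA) = 0.0205/(0.0726·2.52) = 0.1121 K/W
  R_conv,out = 1/(hA) = 1/(20.0·2.52) = 0.01984 K/W
ΣR = 0.007602 + 3.230×10^-5 + 0.1121 + 0.01984 = 0.1396 K/W
Q = ΔT/ΣR = (230 °C − 25.8 °C)/0.1396 = 1460 W

Q = 1460 W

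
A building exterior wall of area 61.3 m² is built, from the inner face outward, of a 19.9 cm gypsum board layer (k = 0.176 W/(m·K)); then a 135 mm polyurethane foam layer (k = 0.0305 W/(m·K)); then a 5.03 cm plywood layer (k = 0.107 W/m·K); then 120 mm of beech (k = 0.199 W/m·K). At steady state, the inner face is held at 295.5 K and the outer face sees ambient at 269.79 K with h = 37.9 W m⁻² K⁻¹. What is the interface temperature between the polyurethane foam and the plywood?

Series thermal resistances, inner to outer:
  R_gypsum board = L/(kA) = 0.199/(0.176·61.3) = 0.01845 K/W
  R_polyurethane foam = L/(kA) = 0.135/(0.0305·61.3) = 0.07221 K/W
  R_plywood = L/(kA) = 0.0503/(0.107·61.3) = 0.007669 K/W
  R_beech = L/(kA) = 0.120/(0.199·61.3) = 0.009837 K/W
  R_conv,out = 1/(hA) = 1/(37.9·61.3) = 4.304×10^-4 K/W
ΣR = 0.01845 + 0.07221 + 0.007669 + 0.009837 + 4.304×10^-4 = 0.1086 K/W
Q = ΔT/ΣR = (295.5 K − 269.79 K)/0.1086 = 236.7 W
From the inner boundary to the polyurethane foam/plywood interface, ΣR_partial = 0.09066 K/W.
T_interface = T_in − Q·ΣR_partial = 295.5 K − (236.7)(0.09066) = 274.04 K

T = 274.04 K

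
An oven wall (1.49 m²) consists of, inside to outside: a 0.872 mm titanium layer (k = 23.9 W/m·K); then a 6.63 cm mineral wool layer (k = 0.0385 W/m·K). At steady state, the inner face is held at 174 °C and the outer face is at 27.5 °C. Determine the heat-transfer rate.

Series thermal resistances, inner to outer:
  R_titanium = L/(kA) = 8.72×10^-4/(23.9·1.49) = 2.449×10^-5 K/W
  R_mineral wool = L/(kA) = 0.0663/(0.0385·1.49) = 1.156 K/W
ΣR = 2.449×10^-5 + 1.156 = 1.156 K/W
Q = ΔT/ΣR = (174 °C − 27.5 °C)/1.156 = 127 W

Q = 127 W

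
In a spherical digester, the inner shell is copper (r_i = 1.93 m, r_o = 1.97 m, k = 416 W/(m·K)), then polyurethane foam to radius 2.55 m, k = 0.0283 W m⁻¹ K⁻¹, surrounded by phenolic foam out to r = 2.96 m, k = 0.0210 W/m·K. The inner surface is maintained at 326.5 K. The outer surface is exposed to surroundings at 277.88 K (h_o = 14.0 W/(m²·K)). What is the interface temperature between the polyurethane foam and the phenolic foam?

Treat each layer as a resistance in series:
  R_copper = (1/1.93 − 1/1.97)/(4πk) = 0.01052/(4π·416) = 2.012×10^-6 K/W
  R_polyurethane foam = (1/1.97 − 1/2.55)/(4πk) = 0.1155/(4π·0.0283) = 0.3247 K/W
  R_phenolic foam = (1/2.55 − 1/2.96)/(4πk) = 0.05432/(4π·0.0210) = 0.2058 K/W
  R_conv,out = 1/(4πr²h) = 1/(4π·2.96²·14.0) = 6.488×10^-4 K/W
ΣR = 2.012×10^-6 + 0.3247 + 0.2058 + 6.488×10^-4 = 0.5312 K/W
Q = ΔT/ΣR = (326.5 K − 277.88 K)/0.5312 = 91.53 W
From the inner boundary to the polyurethane foam/phenolic foam interface, ΣR_partial = 0.3247 K/W.
T_interface = T_in − Q·ΣR_partial = 326.5 K − (91.53)(0.3247) = 296.8 K

T = 296.8 K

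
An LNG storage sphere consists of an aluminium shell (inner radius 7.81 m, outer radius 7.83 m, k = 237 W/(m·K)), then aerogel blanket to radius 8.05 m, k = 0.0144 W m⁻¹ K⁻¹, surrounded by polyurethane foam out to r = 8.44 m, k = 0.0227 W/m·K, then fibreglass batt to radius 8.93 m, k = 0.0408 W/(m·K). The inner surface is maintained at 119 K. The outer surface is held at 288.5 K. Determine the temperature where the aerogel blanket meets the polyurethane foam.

T = 181.8 K

Series thermal resistances, inner to outer:
  R_aluminium = (1/7.81 − 1/7.83)/(4πk) = 3.271×10^-4/(4π·237) = 1.098×10^-7 K/W
  R_aerogel blanket = (1/7.83 − 1/8.05)/(4πk) = 0.003490/(4π·0.0144) = 0.01929 K/W
  R_polyurethane foam = (1/8.05 − 1/8.44)/(4πk) = 0.005740/(4π·0.0227) = 0.02012 K/W
  R_fibreglass batt = (1/8.44 − 1/8.93)/(4πk) = 0.006501/(4π·0.0408) = 0.01268 K/W
ΣR = 1.098×10^-7 + 0.01929 + 0.02012 + 0.01268 = 0.05209 K/W
Q = ΔT/ΣR = (119 K − 288.5 K)/0.05209 = -3254 W
From the inner boundary to the aerogel blanket/polyurethane foam interface, ΣR_partial = 0.01929 K/W.
T_interface = T_in − Q·ΣR_partial = 119 K − (-3254)(0.01929) = 181.8 K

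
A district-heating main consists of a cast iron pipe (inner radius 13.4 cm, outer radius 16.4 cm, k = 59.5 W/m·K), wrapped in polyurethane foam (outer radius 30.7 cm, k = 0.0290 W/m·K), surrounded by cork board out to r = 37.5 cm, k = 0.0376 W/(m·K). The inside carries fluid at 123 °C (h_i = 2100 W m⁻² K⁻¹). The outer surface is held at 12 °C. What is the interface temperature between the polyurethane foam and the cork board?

T = 33.9 °C

Series thermal resistances, inner to outer:
  R'_conv,in = 1/(2πr h) = 1/(2π·0.134·2100) = 5.656×10^-4 m·K/W
  R'_cast iron = ln(0.164/0.134)/(2πk) = 0.2020/(2π·59.5) = 5.404×10^-4 m·K/W
  R'_polyurethane foam = ln(0.307/0.164)/(2πk) = 0.6270/(2π·0.0290) = 3.441 m·K/W
  R'_cork board = ln(0.375/0.307)/(2πk) = 0.2001/(2π·0.0376) = 0.8469 m·K/W
ΣR = 5.656×10^-4 + 5.404×10^-4 + 3.441 + 0.8469 = 4.289 m·K/W
Q' = ΔT/ΣR = (123 °C − 12 °C)/4.289 = 25.88 W/m
From the inner boundary to the polyurethane foam/cork board interface, ΣR_partial = 3.442 m·K/W.
T_interface = T_in − Q'·ΣR_partial = 123 °C − (25.88)(3.442) = 33.9 °C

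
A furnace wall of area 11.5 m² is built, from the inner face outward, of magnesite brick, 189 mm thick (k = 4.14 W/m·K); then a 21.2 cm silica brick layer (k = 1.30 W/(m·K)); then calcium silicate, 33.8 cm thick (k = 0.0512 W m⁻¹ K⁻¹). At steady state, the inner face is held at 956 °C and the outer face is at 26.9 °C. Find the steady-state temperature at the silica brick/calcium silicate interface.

T = 928 °C

Series thermal resistances, inner to outer:
  R_magnesite brick = L/(kA) = 0.189/(4.14·11.5) = 0.003970 K/W
  R_silica brick = L/(kA) = 0.212/(1.30·11.5) = 0.01418 K/W
  R_calcium silicate = L/(kA) = 0.338/(0.0512·11.5) = 0.5740 K/W
ΣR = 0.003970 + 0.01418 + 0.5740 = 0.5921 K/W
Q = ΔT/ΣR = (956 °C − 26.9 °C)/0.5921 = 1569 W
From the inner boundary to the silica brick/calcium silicate interface, ΣR_partial = 0.01815 K/W.
T_interface = T_in − Q·ΣR_partial = 956 °C − (1569)(0.01815) = 928 °C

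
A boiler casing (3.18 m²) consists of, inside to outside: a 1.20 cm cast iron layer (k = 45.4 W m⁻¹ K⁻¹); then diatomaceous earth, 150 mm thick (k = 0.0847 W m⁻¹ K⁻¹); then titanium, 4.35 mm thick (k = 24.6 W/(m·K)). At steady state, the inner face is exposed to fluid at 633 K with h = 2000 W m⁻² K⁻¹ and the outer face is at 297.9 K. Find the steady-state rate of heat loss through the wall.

Treat each layer as a resistance in series:
  R_conv,in = 1/(hA) = 1/(2000·3.18) = 1.572×10^-4 K/W
  R_cast iron = L/(kA) = 0.0120/(45.4·3.18) = 8.312×10^-5 K/W
  R_diatomaceous earth = L/(kA) = 0.150/(0.0847·3.18) = 0.5569 K/W
  R_titanium = L/(kA) = 0.00435/(24.6·3.18) = 5.561×10^-5 K/W
ΣR = 1.572×10^-4 + 8.312×10^-5 + 0.5569 + 5.561×10^-5 = 0.5572 K/W
Q = ΔT/ΣR = (633 K − 297.9 K)/0.5572 = 601 W

Q = 601 W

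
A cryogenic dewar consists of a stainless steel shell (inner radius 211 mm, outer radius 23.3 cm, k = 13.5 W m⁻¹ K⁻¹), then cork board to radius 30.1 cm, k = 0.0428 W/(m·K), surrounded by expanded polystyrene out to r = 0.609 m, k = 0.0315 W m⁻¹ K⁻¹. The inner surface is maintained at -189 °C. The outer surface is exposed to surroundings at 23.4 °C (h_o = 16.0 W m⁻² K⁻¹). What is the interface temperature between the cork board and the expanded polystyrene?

Resistance network (inner→outer):
  R_stainless steel = (1/0.211 − 1/0.233)/(4πk) = 0.4475/(4π·13.5) = 0.002638 K/W
  R_cork board = (1/0.233 − 1/0.301)/(4πk) = 0.9696/(4π·0.0428) = 1.803 K/W
  R_expanded polystyrene = (1/0.301 − 1/0.609)/(4πk) = 1.680/(4π·0.0315) = 4.245 K/W
  R_conv,out = 1/(4πr²h) = 1/(4π·0.609²·16.0) = 0.01341 K/W
ΣR = 0.002638 + 1.803 + 4.245 + 0.01341 = 6.064 K/W
Q = ΔT/ΣR = (-189 °C − 23.4 °C)/6.064 = -35.03 W
From the inner boundary to the cork board/expanded polystyrene interface, ΣR_partial = 1.806 K/W.
T_interface = T_in − Q·ΣR_partial = -189 °C − (-35.03)(1.806) = -126 °C

T = -126 °C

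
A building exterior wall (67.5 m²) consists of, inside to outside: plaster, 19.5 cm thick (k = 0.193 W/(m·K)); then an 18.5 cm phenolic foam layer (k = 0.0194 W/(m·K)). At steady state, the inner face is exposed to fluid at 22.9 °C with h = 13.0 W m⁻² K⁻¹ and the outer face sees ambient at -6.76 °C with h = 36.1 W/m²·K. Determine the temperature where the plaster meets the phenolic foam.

T = 19.9 °C

Resistance network (inner→outer):
  R_conv,in = 1/(hA) = 1/(13.0·67.5) = 0.001140 K/W
  R_plaster = L/(kA) = 0.195/(0.193·67.5) = 0.01497 K/W
  R_phenolic foam = L/(kA) = 0.185/(0.0194·67.5) = 0.1413 K/W
  R_conv,out = 1/(hA) = 1/(36.1·67.5) = 4.104×10^-4 K/W
ΣR = 0.001140 + 0.01497 + 0.1413 + 4.104×10^-4 = 0.1578 K/W
Q = ΔT/ΣR = (22.9 °C − -6.76 °C)/0.1578 = 188.0 W
From the inner boundary to the plaster/phenolic foam interface, ΣR_partial = 0.01611 K/W.
T_interface = T_in − Q·ΣR_partial = 22.9 °C − (188.0)(0.01611) = 19.9 °C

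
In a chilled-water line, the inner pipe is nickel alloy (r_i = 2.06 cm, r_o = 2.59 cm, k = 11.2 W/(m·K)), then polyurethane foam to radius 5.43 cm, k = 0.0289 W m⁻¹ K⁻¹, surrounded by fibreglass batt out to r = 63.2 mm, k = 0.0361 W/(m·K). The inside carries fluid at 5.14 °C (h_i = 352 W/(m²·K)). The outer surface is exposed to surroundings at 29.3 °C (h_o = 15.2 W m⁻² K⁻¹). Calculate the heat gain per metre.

Q' = 4.89 W/m

Treat each layer as a resistance in series:
  R'_conv,in = 1/(2πr h) = 1/(2π·0.0206·352) = 0.02195 m·K/W
  R'_nickel alloy = ln(0.0259/0.0206)/(2πk) = 0.2290/(2π·11.2) = 0.003253 m·K/W
  R'_polyurethane foam = ln(0.0543/0.0259)/(2πk) = 0.7403/(2π·0.0289) = 4.077 m·K/W
  R'_fibreglass batt = ln(0.0632/0.0543)/(2πk) = 0.1518/(2π·0.0361) = 0.6692 m·K/W
  R'_conv,out = 1/(2πr h) = 1/(2π·0.0632·15.2) = 0.1657 m·K/W
ΣR = 0.02195 + 0.003253 + 4.077 + 0.6692 + 0.1657 = 4.937 m·K/W
Q' = ΔT/ΣR = (5.14 °C − 29.3 °C)/4.937 = -4.89 W/m
(Negative Q' ⇒ heat flows inward; heat gain = 4.89 W/m.)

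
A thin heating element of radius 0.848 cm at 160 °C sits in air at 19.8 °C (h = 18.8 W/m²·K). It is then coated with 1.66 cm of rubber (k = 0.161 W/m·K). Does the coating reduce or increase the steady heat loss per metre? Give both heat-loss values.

reduces: 140 → 99.5 W/m

Critical radius for a cylinder: r_cr = k/h = 0.00856 m = 0.856 cm.
Outer radius after coating: r₂ = 0.00848 + 0.0166 = 0.02508 m.
r₁ < r_cr < r₂: heat loss rises to a maximum at r_cr then falls. Whether the coating helps depends on whether Q(r₂) has dropped back below Q(r₁).
Bare: R = 1/(2πr₁h) = 0.9983 m·K/W; Q = 140.2/0.9983 = 140 W/m.
Coated: R = R_cond + R_conv = 1.409 m·K/W; Q = 140.2/1.409 = 99.5 W/m.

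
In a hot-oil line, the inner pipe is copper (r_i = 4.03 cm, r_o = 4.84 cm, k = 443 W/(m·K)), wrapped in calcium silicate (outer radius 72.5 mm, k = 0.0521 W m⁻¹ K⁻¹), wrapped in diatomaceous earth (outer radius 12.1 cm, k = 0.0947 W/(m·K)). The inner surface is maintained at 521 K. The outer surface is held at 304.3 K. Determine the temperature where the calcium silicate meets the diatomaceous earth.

T = 393 K

Series thermal resistances, inner to outer:
  R'_copper = ln(0.0484/0.0403)/(2πk) = 0.1831/(2π·443) = 6.580×10^-5 m·K/W
  R'_calcium silicate = ln(0.0725/0.0484)/(2πk) = 0.4041/(2π·0.0521) = 1.234 m·K/W
  R'_diatomaceous earth = ln(0.121/0.0725)/(2πk) = 0.5122/(2π·0.0947) = 0.8608 m·K/W
ΣR = 6.580×10^-5 + 1.234 + 0.8608 = 2.095 m·K/W
Q' = ΔT/ΣR = (521 K − 304.3 K)/2.095 = 103.4 W/m
From the inner boundary to the calcium silicate/diatomaceous earth interface, ΣR_partial = 1.234 m·K/W.
T_interface = T_in − Q'·ΣR_partial = 521 K − (103.4)(1.234) = 393 K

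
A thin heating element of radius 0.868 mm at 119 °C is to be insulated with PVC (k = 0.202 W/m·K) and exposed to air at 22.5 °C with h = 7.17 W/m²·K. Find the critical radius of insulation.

For a cylinder, r_cr = k_ins/h = 0.202/7.17 = 0.0282 m = 2.82 cm

r_cr = 2.82 cm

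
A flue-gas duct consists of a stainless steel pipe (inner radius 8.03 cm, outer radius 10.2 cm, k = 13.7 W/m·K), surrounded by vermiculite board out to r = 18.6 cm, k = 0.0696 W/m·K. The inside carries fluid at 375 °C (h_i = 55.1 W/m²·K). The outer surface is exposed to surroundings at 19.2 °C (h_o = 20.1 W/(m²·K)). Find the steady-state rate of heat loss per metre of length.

Treat each layer as a resistance in series:
  R'_conv,in = 1/(2πr h) = 1/(2π·0.0803·55.1) = 0.03597 m·K/W
  R'_stainless steel = ln(0.102/0.0803)/(2πk) = 0.2392/(2π·13.7) = 0.002779 m·K/W
  R'_vermiculite board = ln(0.186/0.102)/(2πk) = 0.6008/(2π·0.0696) = 1.374 m·K/W
  R'_conv,out = 1/(2πr h) = 1/(2π·0.186·20.1) = 0.04257 m·K/W
ΣR = 0.03597 + 0.002779 + 1.374 + 0.04257 = 1.455 m·K/W
Q' = ΔT/ΣR = (375 °C − 19.2 °C)/1.455 = 245 W/m

Q' = 245 W/m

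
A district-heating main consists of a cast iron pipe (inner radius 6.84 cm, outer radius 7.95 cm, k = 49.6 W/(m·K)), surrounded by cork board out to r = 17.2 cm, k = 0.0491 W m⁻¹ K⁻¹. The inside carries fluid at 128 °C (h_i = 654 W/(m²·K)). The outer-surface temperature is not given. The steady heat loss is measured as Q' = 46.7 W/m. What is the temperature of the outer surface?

Series resistances:
  R'_conv,in = 1/(2πr h) = 1/(2π·0.0684·654) = 0.003558 m·K/W
  R'_cast iron = ln(0.0795/0.0684)/(2πk) = 0.1504/(2π·49.6) = 4.825×10^-4 m·K/W
  R'_cork board = ln(0.172/0.0795)/(2πk) = 0.7717/(2π·0.0491) = 2.502 m·K/W
ΣR = 2.506 m·K/W
ΔT = Q'·ΣR = 46.7 × 2.506 = 117.0 K
Heat flows outward, so T_out = T_in − ΔT = 128 − 117.0 = 11.0 °C

T_out = 11.0 °C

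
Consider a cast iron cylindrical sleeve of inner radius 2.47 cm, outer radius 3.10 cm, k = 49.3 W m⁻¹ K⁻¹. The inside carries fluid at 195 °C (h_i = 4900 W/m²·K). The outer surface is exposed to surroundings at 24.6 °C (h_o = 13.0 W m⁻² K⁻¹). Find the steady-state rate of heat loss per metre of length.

Q' = 429 W/m

Series thermal resistances, inner to outer:
  R'_conv,in = 1/(2πr h) = 1/(2π·0.0247·4900) = 0.001315 m·K/W
  R'_cast iron = ln(0.0310/0.0247)/(2πk) = 0.2272/(2π·49.3) = 7.334×10^-4 m·K/W
  R'_conv,out = 1/(2πr h) = 1/(2π·0.0310·13.0) = 0.3949 m·K/W
ΣR = 0.001315 + 7.334×10^-4 + 0.3949 = 0.3969 m·K/W
Q' = ΔT/ΣR = (195 °C − 24.6 °C)/0.3969 = 429 W/m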